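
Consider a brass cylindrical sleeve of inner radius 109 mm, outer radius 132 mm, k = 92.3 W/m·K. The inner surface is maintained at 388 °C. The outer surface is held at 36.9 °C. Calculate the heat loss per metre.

Q' = 1060 kW/m

Q' = 2πk·ΔT/ln(r₂/r₁) = 2π × 92.3 × 351.1 / ln(0.132/0.109) = 1.06×10^6 W/m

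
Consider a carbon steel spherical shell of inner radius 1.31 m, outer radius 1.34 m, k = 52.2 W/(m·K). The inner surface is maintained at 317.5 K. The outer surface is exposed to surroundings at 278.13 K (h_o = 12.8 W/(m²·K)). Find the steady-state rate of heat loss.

Q = 11.3 kW

Treat each layer as a resistance in series:
  R_carbon steel = (1/1.31 − 1/1.34)/(4πk) = 0.01709/(4π·52.2) = 2.605×10^-5 K/W
  R_conv,out = 1/(4πr²h) = 1/(4π·1.34²·12.8) = 0.003462 K/W
ΣR = 2.605×10^-5 + 0.003462 = 0.003488 K/W
Q = ΔT/ΣR = (317.5 K − 278.13 K)/0.003488 = 11300 W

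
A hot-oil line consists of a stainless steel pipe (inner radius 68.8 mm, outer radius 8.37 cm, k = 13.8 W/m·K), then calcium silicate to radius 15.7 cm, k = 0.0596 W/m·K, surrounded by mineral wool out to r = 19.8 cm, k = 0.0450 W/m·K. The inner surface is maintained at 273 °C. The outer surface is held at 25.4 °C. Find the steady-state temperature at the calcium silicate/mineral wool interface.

T = 107 °C

Series thermal resistances, inner to outer:
  R'_stainless steel = ln(0.0837/0.0688)/(2πk) = 0.1960/(2π·13.8) = 0.002261 m·K/W
  R'_calcium silicate = ln(0.157/0.0837)/(2πk) = 0.6290/(2π·0.0596) = 1.680 m·K/W
  R'_mineral wool = ln(0.198/0.157)/(2πk) = 0.2320/(2π·0.0450) = 0.8206 m·K/W
ΣR = 0.002261 + 1.680 + 0.8206 = 2.503 m·K/W
Q' = ΔT/ΣR = (273 °C − 25.4 °C)/2.503 = 98.92 W/m
From the inner boundary to the calcium silicate/mineral wool interface, ΣR_partial = 1.682 m·K/W.
T_interface = T_in − Q'·ΣR_partial = 273 °C − (98.92)(1.682) = 107 °C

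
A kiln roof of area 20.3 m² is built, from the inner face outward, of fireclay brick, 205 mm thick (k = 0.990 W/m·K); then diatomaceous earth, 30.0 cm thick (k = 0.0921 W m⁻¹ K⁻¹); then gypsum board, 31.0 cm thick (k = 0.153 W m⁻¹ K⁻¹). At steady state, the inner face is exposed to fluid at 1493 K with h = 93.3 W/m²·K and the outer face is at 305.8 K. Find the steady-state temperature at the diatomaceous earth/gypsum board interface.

Series thermal resistances, inner to outer:
  R_conv,in = 1/(hA) = 1/(93.3·20.3) = 5.280×10^-4 K/W
  R_fireclay brick = L/(kA) = 0.205/(0.990·20.3) = 0.01020 K/W
  R_diatomaceous earth = L/(kA) = 0.300/(0.0921·20.3) = 0.1605 K/W
  R_gypsum board = L/(kA) = 0.310/(0.153·20.3) = 0.09981 K/W
ΣR = 5.280×10^-4 + 0.01020 + 0.1605 + 0.09981 = 0.2710 K/W
Q = ΔT/ΣR = (1493 K − 305.8 K)/0.2710 = 4381 W
From the inner boundary to the diatomaceous earth/gypsum board interface, ΣR_partial = 0.1712 K/W.
T_interface = T_in − Q·ΣR_partial = 1493 K − (4381)(0.1712) = 743 K

T = 743 K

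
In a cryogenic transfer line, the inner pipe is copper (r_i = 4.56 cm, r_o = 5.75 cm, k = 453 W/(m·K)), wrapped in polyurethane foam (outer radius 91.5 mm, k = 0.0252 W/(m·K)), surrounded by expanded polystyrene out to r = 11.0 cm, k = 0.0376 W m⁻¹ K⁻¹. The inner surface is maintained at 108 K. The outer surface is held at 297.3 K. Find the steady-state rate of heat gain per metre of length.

Q' = 51.0 W/m

Treat each layer as a resistance in series:
  R'_copper = ln(0.0575/0.0456)/(2πk) = 0.2319/(2π·453) = 8.147×10^-5 m·K/W
  R'_polyurethane foam = ln(0.0915/0.0575)/(2πk) = 0.4646/(2π·0.0252) = 2.934 m·K/W
  R'_expanded polystyrene = ln(0.110/0.0915)/(2πk) = 0.1841/(2π·0.0376) = 0.7794 m·K/W
ΣR = 8.147×10^-5 + 2.934 + 0.7794 = 3.713 m·K/W
Q' = ΔT/ΣR = (108 K − 297.3 K)/3.713 = -51.0 W/m
(Negative Q' ⇒ heat flows inward; heat gain = 51.0 W/m.)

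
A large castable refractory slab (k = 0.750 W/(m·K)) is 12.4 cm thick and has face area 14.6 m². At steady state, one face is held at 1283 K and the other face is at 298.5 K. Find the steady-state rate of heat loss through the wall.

Q = kA·ΔT/L = 0.750 × 14.6 × |1283 K − 298.5 K| / 0.124 = 86900 W

Q = 86900 W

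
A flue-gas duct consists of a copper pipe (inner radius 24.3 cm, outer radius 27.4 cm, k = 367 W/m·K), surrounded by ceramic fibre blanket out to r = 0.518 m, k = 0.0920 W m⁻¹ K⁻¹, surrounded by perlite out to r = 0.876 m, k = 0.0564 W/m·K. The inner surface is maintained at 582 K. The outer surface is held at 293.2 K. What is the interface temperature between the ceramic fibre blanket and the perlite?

T = 459 K

Treat each layer as a resistance in series:
  R'_copper = ln(0.274/0.243)/(2πk) = 0.1201/(2π·367) = 5.207×10^-5 m·K/W
  R'_ceramic fibre blanket = ln(0.518/0.274)/(2πk) = 0.6368/(2π·0.0920) = 1.102 m·K/W
  R'_perlite = ln(0.876/0.518)/(2πk) = 0.5254/(2π·0.0564) = 1.483 m·K/W
ΣR = 5.207×10^-5 + 1.102 + 1.483 = 2.585 m·K/W
Q' = ΔT/ΣR = (582 K − 293.2 K)/2.585 = 111.7 W/m
From the inner boundary to the ceramic fibre blanket/perlite interface, ΣR_partial = 1.102 m·K/W.
T_interface = T_in − Q'·ΣR_partial = 582 K − (111.7)(1.102) = 459 K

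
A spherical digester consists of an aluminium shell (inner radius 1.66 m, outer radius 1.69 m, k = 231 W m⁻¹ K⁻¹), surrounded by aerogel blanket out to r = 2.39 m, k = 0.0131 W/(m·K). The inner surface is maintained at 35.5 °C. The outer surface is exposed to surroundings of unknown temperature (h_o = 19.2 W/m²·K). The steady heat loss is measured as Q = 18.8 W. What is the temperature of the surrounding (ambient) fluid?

Series resistances:
  R_aluminium = (1/1.66 − 1/1.69)/(4πk) = 0.01069/(4π·231) = 3.684×10^-6 K/W
  R_aerogel blanket = (1/1.69 − 1/2.39)/(4πk) = 0.1733/(4π·0.0131) = 1.053 K/W
  R_conv,out = 1/(4πr²h) = 1/(4π·2.39²·19.2) = 7.256×10^-4 K/W
ΣR = 1.053 K/W
ΔT = Q·ΣR = 18.8 × 1.053 = 19.80 K
Heat flows outward, so T_out = T_in − ΔT = 35.5 − 19.80 = 15.7 °C

T_out = 15.7 °C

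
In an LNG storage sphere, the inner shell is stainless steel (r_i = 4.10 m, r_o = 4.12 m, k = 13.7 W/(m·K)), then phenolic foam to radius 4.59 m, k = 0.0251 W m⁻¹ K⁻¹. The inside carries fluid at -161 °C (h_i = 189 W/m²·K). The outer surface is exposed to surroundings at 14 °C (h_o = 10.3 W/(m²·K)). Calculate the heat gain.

Q = 2.21 kW

Treat each layer as a resistance in series:
  R_conv,in = 1/(4πr²h) = 1/(4π·4.10²·189) = 2.505×10^-5 K/W
  R_stainless steel = (1/4.10 − 1/4.12)/(4πk) = 0.001184/(4π·13.7) = 6.877×10^-6 K/W
  R_phenolic foam = (1/4.12 − 1/4.59)/(4πk) = 0.02485/(4π·0.0251) = 0.07880 K/W
  R_conv,out = 1/(4πr²h) = 1/(4π·4.59²·10.3) = 3.667×10^-4 K/W
ΣR = 2.505×10^-5 + 6.877×10^-6 + 0.07880 + 3.667×10^-4 = 0.07920 K/W
Q = ΔT/ΣR = (-161 °C − 14 °C)/0.07920 = -2210 W
(Negative Q ⇒ heat flows inward; heat gain = 2210 W.)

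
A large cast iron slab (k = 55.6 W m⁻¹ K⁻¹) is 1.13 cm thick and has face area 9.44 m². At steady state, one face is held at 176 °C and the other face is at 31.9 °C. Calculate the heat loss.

Q = kA·ΔT/L = 55.6 × 9.44 × |176 °C − 31.9 °C| / 0.0113 = 6.69×10^6 W

Q = 6.69×10^6 W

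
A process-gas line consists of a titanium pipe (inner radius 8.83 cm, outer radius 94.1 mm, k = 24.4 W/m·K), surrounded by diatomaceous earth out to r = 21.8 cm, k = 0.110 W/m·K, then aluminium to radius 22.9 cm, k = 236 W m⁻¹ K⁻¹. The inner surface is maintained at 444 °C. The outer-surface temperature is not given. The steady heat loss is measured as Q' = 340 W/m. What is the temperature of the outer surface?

T_out = 30.6 °C

Series resistances:
  R'_titanium = ln(0.0941/0.0883)/(2πk) = 0.06362/(2π·24.4) = 4.150×10^-4 m·K/W
  R'_diatomaceous earth = ln(0.218/0.0941)/(2πk) = 0.8401/(2π·0.110) = 1.216 m·K/W
  R'_aluminium = ln(0.229/0.218)/(2πk) = 0.04923/(2π·236) = 3.320×10^-5 m·K/W
ΣR = 1.216 m·K/W
ΔT = Q'·ΣR = 340 × 1.216 = 413.4 K
Heat flows outward, so T_out = T_in − ΔT = 444 − 413.4 = 30.6 °C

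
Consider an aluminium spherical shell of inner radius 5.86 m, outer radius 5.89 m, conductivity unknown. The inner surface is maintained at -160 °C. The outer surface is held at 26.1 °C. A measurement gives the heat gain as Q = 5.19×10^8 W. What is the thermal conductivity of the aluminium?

ΣR = ΔT/Q = |-160 − 26.1|/5.19×10^8 = 3.586×10^-7 K/W
(1/r₁−1/r₂)/(4πk) = 3.586×10^-7 ⇒ k = 8.692×10^-4/(4π·3.586×10^-7) = 193 W/m·K

k = 193 W/m·K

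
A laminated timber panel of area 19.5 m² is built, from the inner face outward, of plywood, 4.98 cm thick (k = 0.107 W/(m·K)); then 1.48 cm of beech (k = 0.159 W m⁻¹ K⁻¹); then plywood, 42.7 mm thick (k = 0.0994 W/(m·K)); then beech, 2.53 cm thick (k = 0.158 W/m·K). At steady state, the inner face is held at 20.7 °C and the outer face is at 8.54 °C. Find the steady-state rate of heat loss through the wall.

Q = 207 W

Series thermal resistances, inner to outer:
  R_plywood = L/(kA) = 0.0498/(0.107·19.5) = 0.02387 K/W
  R_beech = L/(kA) = 0.0148/(0.159·19.5) = 0.004773 K/W
  R_plywood = L/(kA) = 0.0427/(0.0994·19.5) = 0.02203 K/W
  R_beech = L/(kA) = 0.0253/(0.158·19.5) = 0.008212 K/W
ΣR = 0.02387 + 0.004773 + 0.02203 + 0.008212 = 0.05888 K/W
Q = ΔT/ΣR = (20.7 °C − 8.54 °C)/0.05888 = 207 W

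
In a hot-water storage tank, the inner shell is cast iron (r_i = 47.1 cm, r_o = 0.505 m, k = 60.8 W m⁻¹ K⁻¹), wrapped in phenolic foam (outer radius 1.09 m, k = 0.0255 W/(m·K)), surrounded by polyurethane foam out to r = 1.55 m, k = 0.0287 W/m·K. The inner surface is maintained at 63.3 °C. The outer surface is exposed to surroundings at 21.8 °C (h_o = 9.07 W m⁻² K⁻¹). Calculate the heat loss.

Q = 10.2 W

Series thermal resistances, inner to outer:
  R_cast iron = (1/0.471 − 1/0.505)/(4πk) = 0.1429/(4π·60.8) = 1.871×10^-4 K/W
  R_phenolic foam = (1/0.505 − 1/1.09)/(4πk) = 1.063/(4π·0.0255) = 3.317 K/W
  R_polyurethane foam = (1/1.09 − 1/1.55)/(4πk) = 0.2723/(4π·0.0287) = 0.7549 K/W
  R_conv,out = 1/(4πr²h) = 1/(4π·1.55²·9.07) = 0.003652 K/W
ΣR = 1.871×10^-4 + 3.317 + 0.7549 + 0.003652 = 4.076 K/W
Q = ΔT/ΣR = (63.3 °C − 21.8 °C)/4.076 = 10.2 W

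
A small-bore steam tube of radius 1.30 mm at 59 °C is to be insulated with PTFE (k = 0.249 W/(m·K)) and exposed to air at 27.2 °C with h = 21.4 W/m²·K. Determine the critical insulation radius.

For a cylinder, r_cr = k_ins/h = 0.249/21.4 = 0.0116 m = 1.16 cm

r_cr = 1.16 cm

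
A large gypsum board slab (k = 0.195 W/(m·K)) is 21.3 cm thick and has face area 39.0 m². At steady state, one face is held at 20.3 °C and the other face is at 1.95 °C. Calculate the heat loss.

Q = kA·ΔT/L = 0.195 × 39.0 × |20.3 °C − 1.95 °C| / 0.213 = 655 W

Q = 655 W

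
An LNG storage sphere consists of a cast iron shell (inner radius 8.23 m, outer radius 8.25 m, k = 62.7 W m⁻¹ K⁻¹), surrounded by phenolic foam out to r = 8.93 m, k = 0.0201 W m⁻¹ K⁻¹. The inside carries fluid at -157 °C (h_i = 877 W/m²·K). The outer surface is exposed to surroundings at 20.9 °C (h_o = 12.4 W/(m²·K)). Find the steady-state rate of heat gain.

Treat each layer as a resistance in series:
  R_conv,in = 1/(4πr²h) = 1/(4π·8.23²·877) = 1.340×10^-6 K/W
  R_cast iron = (1/8.23 − 1/8.25)/(4πk) = 2.946×10^-4/(4π·62.7) = 3.739×10^-7 K/W
  R_phenolic foam = (1/8.25 − 1/8.93)/(4πk) = 0.009230/(4π·0.0201) = 0.03654 K/W
  R_conv,out = 1/(4πr²h) = 1/(4π·8.93²·12.4) = 8.048×10^-5 K/W
ΣR = 1.340×10^-6 + 3.739×10^-7 + 0.03654 + 8.048×10^-5 = 0.03662 K/W
Q = ΔT/ΣR = (-157 °C − 20.9 °C)/0.03662 = -4860 W
(Negative Q ⇒ heat flows inward; heat gain = 4860 W.)

Q = 4860 W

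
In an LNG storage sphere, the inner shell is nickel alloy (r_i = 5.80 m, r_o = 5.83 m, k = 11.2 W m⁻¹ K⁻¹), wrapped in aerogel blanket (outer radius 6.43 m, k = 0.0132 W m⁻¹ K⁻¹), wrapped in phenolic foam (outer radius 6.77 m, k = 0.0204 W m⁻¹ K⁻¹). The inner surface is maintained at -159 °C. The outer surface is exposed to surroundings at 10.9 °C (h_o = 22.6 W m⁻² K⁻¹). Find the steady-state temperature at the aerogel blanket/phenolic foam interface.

T = -29.9 °C

Series thermal resistances, inner to outer:
  R_nickel alloy = (1/5.80 − 1/5.83)/(4πk) = 8.872×10^-4/(4π·11.2) = 6.304×10^-6 K/W
  R_aerogel blanket = (1/5.83 − 1/6.43)/(4πk) = 0.01601/(4π·0.0132) = 0.09649 K/W
  R_phenolic foam = (1/6.43 − 1/6.77)/(4πk) = 0.007811/(4π·0.0204) = 0.03047 K/W
  R_conv,out = 1/(4πr²h) = 1/(4π·6.77²·22.6) = 7.683×10^-5 K/W
ΣR = 6.304×10^-6 + 0.09649 + 0.03047 + 7.683×10^-5 = 0.1270 K/W
Q = ΔT/ΣR = (-159 °C − 10.9 °C)/0.1270 = -1338 W
From the inner boundary to the aerogel blanket/phenolic foam interface, ΣR_partial = 0.09650 K/W.
T_interface = T_in − Q·ΣR_partial = -159 °C − (-1338)(0.09650) = -29.9 °C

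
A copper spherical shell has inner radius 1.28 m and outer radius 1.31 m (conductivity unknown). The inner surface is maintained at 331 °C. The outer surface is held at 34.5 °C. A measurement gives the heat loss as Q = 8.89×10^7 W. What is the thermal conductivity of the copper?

ΣR = ΔT/Q = |331 − 34.5|/8.89×10^7 = 3.335×10^-6 K/W
(1/r₁−1/r₂)/(4πk) = 3.335×10^-6 ⇒ k = 0.01789/(4π·3.335×10^-6) = 427 W/m·K

k = 427 W/m·K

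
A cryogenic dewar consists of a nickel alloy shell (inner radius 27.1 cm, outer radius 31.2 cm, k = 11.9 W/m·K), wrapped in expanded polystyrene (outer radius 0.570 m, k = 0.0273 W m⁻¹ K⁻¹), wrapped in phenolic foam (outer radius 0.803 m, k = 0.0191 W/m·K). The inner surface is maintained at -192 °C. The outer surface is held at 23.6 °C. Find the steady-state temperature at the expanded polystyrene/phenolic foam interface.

T = -48.4 °C

Series thermal resistances, inner to outer:
  R_nickel alloy = (1/0.271 − 1/0.312)/(4πk) = 0.4849/(4π·11.9) = 0.003243 K/W
  R_expanded polystyrene = (1/0.312 − 1/0.570)/(4πk) = 1.451/(4π·0.0273) = 4.229 K/W
  R_phenolic foam = (1/0.570 − 1/0.803)/(4πk) = 0.5091/(4π·0.0191) = 2.121 K/W
ΣR = 0.003243 + 4.229 + 2.121 = 6.353 K/W
Q = ΔT/ΣR = (-192 °C − 23.6 °C)/6.353 = -33.94 W
From the inner boundary to the expanded polystyrene/phenolic foam interface, ΣR_partial = 4.232 K/W.
T_interface = T_in − Q·ΣR_partial = -192 °C − (-33.94)(4.232) = -48.4 °C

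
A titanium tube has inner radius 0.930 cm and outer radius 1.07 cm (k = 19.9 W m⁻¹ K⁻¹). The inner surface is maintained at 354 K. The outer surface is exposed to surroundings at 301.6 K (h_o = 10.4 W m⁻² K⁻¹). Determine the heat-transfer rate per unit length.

Q' = 36.6 W/m

Series thermal resistances, inner to outer:
  R'_titanium = ln(0.0107/0.00930)/(2πk) = 0.1402/(2π·19.9) = 0.001122 m·K/W
  R'_conv,out = 1/(2πr h) = 1/(2π·0.0107·10.4) = 1.430 m·K/W
ΣR = 0.001122 + 1.430 = 1.431 m·K/W
Q' = ΔT/ΣR = (354 K − 301.6 K)/1.431 = 36.6 W/m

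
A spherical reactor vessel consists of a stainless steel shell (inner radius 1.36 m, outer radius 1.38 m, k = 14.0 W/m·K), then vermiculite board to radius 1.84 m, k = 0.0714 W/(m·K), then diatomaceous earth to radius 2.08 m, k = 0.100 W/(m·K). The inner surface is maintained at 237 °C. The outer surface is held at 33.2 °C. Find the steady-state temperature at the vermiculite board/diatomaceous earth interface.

Resistance network (inner→outer):
  R_stainless steel = (1/1.36 − 1/1.38)/(4πk) = 0.01066/(4π·14.0) = 6.057×10^-5 K/W
  R_vermiculite board = (1/1.38 − 1/1.84)/(4πk) = 0.1812/(4π·0.0714) = 0.2019 K/W
  R_diatomaceous earth = (1/1.84 − 1/2.08)/(4πk) = 0.06271/(4π·0.100) = 0.04990 K/W
ΣR = 6.057×10^-5 + 0.2019 + 0.04990 = 0.2519 K/W
Q = ΔT/ΣR = (237 °C − 33.2 °C)/0.2519 = 809.1 W
From the inner boundary to the vermiculite board/diatomaceous earth interface, ΣR_partial = 0.2020 K/W.
T_interface = T_in − Q·ΣR_partial = 237 °C − (809.1)(0.2020) = 73.6 °C

T = 73.6 °C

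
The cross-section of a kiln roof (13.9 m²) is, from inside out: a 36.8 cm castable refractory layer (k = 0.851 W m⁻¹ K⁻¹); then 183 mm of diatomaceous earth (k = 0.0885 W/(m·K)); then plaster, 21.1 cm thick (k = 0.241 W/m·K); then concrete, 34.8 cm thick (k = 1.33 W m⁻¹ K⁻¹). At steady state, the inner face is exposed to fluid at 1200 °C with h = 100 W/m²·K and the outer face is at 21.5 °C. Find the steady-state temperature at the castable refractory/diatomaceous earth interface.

Series thermal resistances, inner to outer:
  R_conv,in = 1/(hA) = 1/(100·13.9) = 7.194×10^-4 K/W
  R_castable refractory = L/(kA) = 0.368/(0.851·13.9) = 0.03111 K/W
  R_diatomaceous earth = L/(kA) = 0.183/(0.0885·13.9) = 0.1488 K/W
  R_plaster = L/(kA) = 0.211/(0.241·13.9) = 0.06299 K/W
  R_concrete = L/(kA) = 0.348/(1.33·13.9) = 0.01882 K/W
ΣR = 7.194×10^-4 + 0.03111 + 0.1488 + 0.06299 + 0.01882 = 0.2624 K/W
Q = ΔT/ΣR = (1200 °C − 21.5 °C)/0.2624 = 4491 W
From the inner boundary to the castable refractory/diatomaceous earth interface, ΣR_partial = 0.03183 K/W.
T_interface = T_in − Q·ΣR_partial = 1200 °C − (4491)(0.03183) = 1057 °C

T = 1057 °C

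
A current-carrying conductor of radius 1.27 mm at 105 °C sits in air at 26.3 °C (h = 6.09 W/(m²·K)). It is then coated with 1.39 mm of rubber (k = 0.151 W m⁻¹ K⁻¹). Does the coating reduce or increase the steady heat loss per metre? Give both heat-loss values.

increases: 3.82 → 7.42 W/m

Critical radius for a cylinder: r_cr = k/h = 0.0248 m = 2.48 cm.
Outer radius after coating: r₂ = 0.00127 + 0.00139 = 0.00266 m.
Since r₁ < r_cr and r₂ ≤ r_cr, the coating moves toward the maximum at r_cr — heat loss rises.
Bare: R = 1/(2πr₁h) = 20.58 m·K/W; Q = 78.7/20.58 = 3.82 W/m.
Coated: R = R_cond + R_conv = 10.60 m·K/W; Q = 78.7/10.60 = 7.42 W/m.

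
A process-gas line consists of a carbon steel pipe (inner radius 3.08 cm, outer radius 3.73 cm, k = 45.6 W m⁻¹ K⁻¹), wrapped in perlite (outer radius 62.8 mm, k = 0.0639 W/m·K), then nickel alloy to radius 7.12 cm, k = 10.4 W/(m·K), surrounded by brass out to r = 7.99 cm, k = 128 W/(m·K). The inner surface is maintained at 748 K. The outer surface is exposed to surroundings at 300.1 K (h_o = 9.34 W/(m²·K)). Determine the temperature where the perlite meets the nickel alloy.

Resistance network (inner→outer):
  R'_carbon steel = ln(0.0373/0.0308)/(2πk) = 0.1915/(2π·45.6) = 6.683×10^-4 m·K/W
  R'_perlite = ln(0.0628/0.0373)/(2πk) = 0.5210/(2π·0.0639) = 1.298 m·K/W
  R'_nickel alloy = ln(0.0712/0.0628)/(2πk) = 0.1255/(2π·10.4) = 0.001921 m·K/W
  R'_brass = ln(0.0799/0.0712)/(2πk) = 0.1153/(2π·128) = 1.433×10^-4 m·K/W
  R'_conv,out = 1/(2πr h) = 1/(2π·0.0799·9.34) = 0.2133 m·K/W
ΣR = 6.683×10^-4 + 1.298 + 0.001921 + 1.433×10^-4 + 0.2133 = 1.514 m·K/W
Q' = ΔT/ΣR = (748 K − 300.1 K)/1.514 = 295.8 W/m
From the inner boundary to the perlite/nickel alloy interface, ΣR_partial = 1.299 m·K/W.
T_interface = T_in − Q'·ΣR_partial = 748 K − (295.8)(1.299) = 363.8 K

T = 363.8 K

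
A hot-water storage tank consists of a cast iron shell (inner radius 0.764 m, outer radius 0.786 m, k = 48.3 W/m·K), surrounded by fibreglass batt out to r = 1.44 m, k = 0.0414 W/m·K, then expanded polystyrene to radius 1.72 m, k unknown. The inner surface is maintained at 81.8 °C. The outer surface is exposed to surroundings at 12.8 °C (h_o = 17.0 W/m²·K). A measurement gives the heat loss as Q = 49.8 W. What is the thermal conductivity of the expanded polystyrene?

k = 0.0329 W/m·K

ΣR = ΔT/Q = |81.8 − 12.8|/49.8 = 1.386 K/W
Known resistances:
  R_cast iron = (1/0.764 − 1/0.786)/(4πk) = 0.03664/(4π·48.3) = 6.036×10^-5 K/W
  R_fibreglass batt = (1/0.786 − 1/1.44)/(4πk) = 0.5778/(4π·0.0414) = 1.111 K/W
  R_conv,out = 1/(4πr²h) = 1/(4π·1.72²·17.0) = 0.001582 K/W
R_expanded polystyrene = ΣR − ΣR_known = 1.386 − 1.113 = 0.2730 K/W
(1/r₁−1/r₂)/(4πk) = 0.2730 ⇒ k = 0.1130/(4π·0.2730) = 0.0329 W/m·K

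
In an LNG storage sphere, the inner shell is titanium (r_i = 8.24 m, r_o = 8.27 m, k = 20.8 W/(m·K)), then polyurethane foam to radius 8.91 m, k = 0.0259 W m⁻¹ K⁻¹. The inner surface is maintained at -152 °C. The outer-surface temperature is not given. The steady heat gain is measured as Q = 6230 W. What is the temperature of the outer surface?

Series resistances:
  R_titanium = (1/8.24 − 1/8.27)/(4πk) = 4.402×10^-4/(4π·20.8) = 1.684×10^-6 K/W
  R_polyurethane foam = (1/8.27 − 1/8.91)/(4πk) = 0.008686/(4π·0.0259) = 0.02669 K/W
ΣR = 0.02669 K/W
ΔT = Q·ΣR = 6230 × 0.02669 = 166.3 K
Heat flows inward, so T_out = T_in + ΔT = -152 + 166.3 = 14.3 °C

T_out = 14.3 °C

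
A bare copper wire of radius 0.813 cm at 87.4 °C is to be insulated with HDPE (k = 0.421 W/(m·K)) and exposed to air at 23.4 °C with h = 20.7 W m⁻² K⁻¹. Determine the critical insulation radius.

For a cylinder, r_cr = k_ins/h = 0.421/20.7 = 0.0203 m = 2.03 cm

r_cr = 2.03 cm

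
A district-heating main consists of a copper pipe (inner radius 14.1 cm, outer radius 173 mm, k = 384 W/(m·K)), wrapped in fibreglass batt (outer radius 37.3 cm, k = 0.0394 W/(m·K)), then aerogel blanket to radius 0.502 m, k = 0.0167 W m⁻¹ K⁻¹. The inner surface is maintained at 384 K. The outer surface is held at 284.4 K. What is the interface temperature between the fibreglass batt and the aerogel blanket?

T = 331.9 K

Resistance network (inner→outer):
  R'_copper = ln(0.173/0.141)/(2πk) = 0.2045/(2π·384) = 8.477×10^-5 m·K/W
  R'_fibreglass batt = ln(0.373/0.173)/(2πk) = 0.7683/(2π·0.0394) = 3.103 m·K/W
  R'_aerogel blanket = ln(0.502/0.373)/(2πk) = 0.2970/(2π·0.0167) = 2.831 m·K/W
ΣR = 8.477×10^-5 + 3.103 + 2.831 = 5.934 m·K/W
Q' = ΔT/ΣR = (384 K − 284.4 K)/5.934 = 16.78 W/m
From the inner boundary to the fibreglass batt/aerogel blanket interface, ΣR_partial = 3.103 m·K/W.
T_interface = T_in − Q'·ΣR_partial = 384 K − (16.78)(3.103) = 331.9 K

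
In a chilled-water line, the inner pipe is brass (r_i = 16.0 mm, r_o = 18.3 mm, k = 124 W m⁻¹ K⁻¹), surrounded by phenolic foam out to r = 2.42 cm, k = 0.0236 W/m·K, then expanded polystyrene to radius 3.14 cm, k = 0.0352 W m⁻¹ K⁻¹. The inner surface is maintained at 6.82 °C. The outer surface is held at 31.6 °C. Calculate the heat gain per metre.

Q' = 8.09 W/m

Treat each layer as a resistance in series:
  R'_brass = ln(0.0183/0.0160)/(2πk) = 0.1343/(2π·124) = 1.724×10^-4 m·K/W
  R'_phenolic foam = ln(0.0242/0.0183)/(2πk) = 0.2795/(2π·0.0236) = 1.885 m·K/W
  R'_expanded polystyrene = ln(0.0314/0.0242)/(2πk) = 0.2605/(2π·0.0352) = 1.178 m·K/W
ΣR = 1.724×10^-4 + 1.885 + 1.178 = 3.063 m·K/W
Q' = ΔT/ΣR = (6.82 °C − 31.6 °C)/3.063 = -8.09 W/m
(Negative Q' ⇒ heat flows inward; heat gain = 8.09 W/m.)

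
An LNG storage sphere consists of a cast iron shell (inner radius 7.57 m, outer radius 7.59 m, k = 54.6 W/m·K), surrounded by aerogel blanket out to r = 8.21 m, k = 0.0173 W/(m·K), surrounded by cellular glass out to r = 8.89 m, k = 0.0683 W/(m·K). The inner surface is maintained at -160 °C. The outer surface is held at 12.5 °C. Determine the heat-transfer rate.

Q = 3050 W

Resistance network (inner→outer):
  R_cast iron = (1/7.57 − 1/7.59)/(4πk) = 3.481×10^-4/(4π·54.6) = 5.073×10^-7 K/W
  R_aerogel blanket = (1/7.59 − 1/8.21)/(4πk) = 0.009950/(4π·0.0173) = 0.04577 K/W
  R_cellular glass = (1/8.21 − 1/8.89)/(4πk) = 0.009317/(4π·0.0683) = 0.01086 K/W
ΣR = 5.073×10^-7 + 0.04577 + 0.01086 = 0.05663 K/W
Q = ΔT/ΣR = (-160 °C − 12.5 °C)/0.05663 = -3050 W
(Negative Q ⇒ heat flows inward; heat gain = 3050 W.)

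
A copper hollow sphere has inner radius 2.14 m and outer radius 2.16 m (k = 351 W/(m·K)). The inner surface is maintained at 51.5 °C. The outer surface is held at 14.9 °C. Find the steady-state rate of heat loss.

Q = 37300 kW

Q = 4πk·ΔT/(1/r₁ − 1/r₂) = 4π × 351 × 36.6 / (1/2.14 − 1/2.16) = 3.73×10^7 W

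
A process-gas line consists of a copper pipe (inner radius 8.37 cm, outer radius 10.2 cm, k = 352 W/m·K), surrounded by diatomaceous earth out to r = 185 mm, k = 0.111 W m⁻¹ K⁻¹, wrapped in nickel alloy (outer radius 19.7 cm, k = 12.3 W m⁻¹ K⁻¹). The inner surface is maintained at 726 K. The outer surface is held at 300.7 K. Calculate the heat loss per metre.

Treat each layer as a resistance in series:
  R'_copper = ln(0.102/0.0837)/(2πk) = 0.1977/(2π·352) = 8.940×10^-5 m·K/W
  R'_diatomaceous earth = ln(0.185/0.102)/(2πk) = 0.5954/(2π·0.111) = 0.8537 m·K/W
  R'_nickel alloy = ln(0.197/0.185)/(2πk) = 0.06285/(2π·12.3) = 8.132×10^-4 m·K/W
ΣR = 8.940×10^-5 + 0.8537 + 8.132×10^-4 = 0.8546 m·K/W
Q' = ΔT/ΣR = (726 K − 300.7 K)/0.8546 = 498 W/m

Q' = 498 W/m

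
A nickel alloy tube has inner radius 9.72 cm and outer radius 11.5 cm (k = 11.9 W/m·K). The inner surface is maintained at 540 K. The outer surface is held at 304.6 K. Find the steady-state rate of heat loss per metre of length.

Q' = 1.05×10^5 W/m

Q' = 2πk·ΔT/ln(r₂/r₁) = 2π × 11.9 × 235.4 / ln(0.115/0.0972) = 1.05×10^5 W/m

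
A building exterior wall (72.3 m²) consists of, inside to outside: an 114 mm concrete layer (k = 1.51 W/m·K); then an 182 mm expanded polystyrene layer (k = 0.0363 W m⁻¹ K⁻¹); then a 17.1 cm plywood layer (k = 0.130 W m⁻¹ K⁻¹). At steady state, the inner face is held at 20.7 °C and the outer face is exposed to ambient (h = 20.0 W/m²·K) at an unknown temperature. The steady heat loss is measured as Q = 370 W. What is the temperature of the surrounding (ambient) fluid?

T_out = -12.3 °C

Series resistances:
  R_concrete = L/(kA) = 0.114/(1.51·72.3) = 0.001044 K/W
  R_expanded polystyrene = L/(kA) = 0.182/(0.0363·72.3) = 0.06935 K/W
  R_plywood = L/(kA) = 0.171/(0.130·72.3) = 0.01819 K/W
  R_conv,out = 1/(hA) = 1/(20.0·72.3) = 6.916×10^-4 K/W
ΣR = 0.08928 K/W
ΔT = Q·ΣR = 370 × 0.08928 = 33.03 K
Heat flows outward, so T_out = T_in − ΔT = 20.7 − 33.03 = -12.3 °C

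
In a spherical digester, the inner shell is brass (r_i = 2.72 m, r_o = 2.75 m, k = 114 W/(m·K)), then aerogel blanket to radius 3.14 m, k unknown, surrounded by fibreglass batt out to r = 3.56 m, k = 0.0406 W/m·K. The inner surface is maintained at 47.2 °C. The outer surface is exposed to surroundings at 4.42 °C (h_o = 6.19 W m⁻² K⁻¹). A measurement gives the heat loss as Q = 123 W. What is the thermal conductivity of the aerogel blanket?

k = 0.0132 W/m·K

ΣR = ΔT/Q = |47.2 − 4.42|/123 = 0.3478 K/W
Known resistances:
  R_brass = (1/2.72 − 1/2.75)/(4πk) = 0.004011/(4π·114) = 2.800×10^-6 K/W
  R_fibreglass batt = (1/3.14 − 1/3.56)/(4πk) = 0.03757/(4π·0.0406) = 0.07364 K/W
  R_conv,out = 1/(4πr²h) = 1/(4π·3.56²·6.19) = 0.001014 K/W
R_aerogel blanket = ΣR − ΣR_known = 0.3478 − 0.07466 = 0.2731 K/W
(1/r₁−1/r₂)/(4πk) = 0.2731 ⇒ k = 0.04517/(4π·0.2731) = 0.0132 W/m·K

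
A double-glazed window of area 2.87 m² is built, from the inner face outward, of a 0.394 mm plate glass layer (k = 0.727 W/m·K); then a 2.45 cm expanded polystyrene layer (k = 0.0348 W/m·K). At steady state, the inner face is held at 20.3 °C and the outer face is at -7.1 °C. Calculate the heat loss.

Treat each layer as a resistance in series:
  R_plate glass = L/(kA) = 3.94×10^-4/(0.727·2.87) = 1.888×10^-4 K/W
  R_expanded polystyrene = L/(kA) = 0.0245/(0.0348·2.87) = 0.2453 K/W
ΣR = 1.888×10^-4 + 0.2453 = 0.2455 K/W
Q = ΔT/ΣR = (20.3 °C − -7.1 °C)/0.2455 = 112 W

Q = 112 W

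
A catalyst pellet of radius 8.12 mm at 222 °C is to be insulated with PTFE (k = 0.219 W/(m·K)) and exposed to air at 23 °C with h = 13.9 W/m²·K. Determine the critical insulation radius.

r_cr = 3.15 cm

For a sphere, r_cr = 2k_ins/h = 2·0.219/13.9 = 0.0315 m = 3.15 cm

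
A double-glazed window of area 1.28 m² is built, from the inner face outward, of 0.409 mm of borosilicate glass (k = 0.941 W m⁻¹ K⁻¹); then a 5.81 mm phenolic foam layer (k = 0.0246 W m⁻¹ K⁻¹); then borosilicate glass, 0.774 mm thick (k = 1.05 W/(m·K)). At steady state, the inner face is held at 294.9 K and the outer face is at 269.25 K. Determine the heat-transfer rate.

Resistance network (inner→outer):
  R_borosilicate glass = L/(kA) = 4.09×10^-4/(0.941·1.28) = 3.396×10^-4 K/W
  R_phenolic foam = L/(kA) = 0.00581/(0.0246·1.28) = 0.1845 K/W
  R_borosilicate glass = L/(kA) = 7.74×10^-4/(1.05·1.28) = 5.759×10^-4 K/W
ΣR = 3.396×10^-4 + 0.1845 + 5.759×10^-4 = 0.1854 K/W
Q = ΔT/ΣR = (294.9 K − 269.25 K)/0.1854 = 138 W

Q = 138 W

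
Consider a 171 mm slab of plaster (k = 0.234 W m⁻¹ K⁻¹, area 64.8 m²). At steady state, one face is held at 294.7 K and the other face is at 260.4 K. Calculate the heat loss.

Q = 3.04 kW

Q = kA·ΔT/L = 0.234 × 64.8 × |294.7 K − 260.4 K| / 0.171 = 3040 W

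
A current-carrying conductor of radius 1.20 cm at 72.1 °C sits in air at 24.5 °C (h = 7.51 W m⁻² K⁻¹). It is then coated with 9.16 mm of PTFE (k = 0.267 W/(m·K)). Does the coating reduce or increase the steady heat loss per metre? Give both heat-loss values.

Critical radius for a cylinder: r_cr = k/h = 0.0356 m = 3.56 cm.
Outer radius after coating: r₂ = 0.0120 + 0.00916 = 0.02116 m.
Since r₁ < r_cr and r₂ ≤ r_cr, the coating moves toward the maximum at r_cr — heat loss rises.
Bare: R = 1/(2πr₁h) = 1.766 m·K/W; Q = 47.6/1.766 = 27.0 W/m.
Coated: R = R_cond + R_conv = 1.340 m·K/W; Q = 47.6/1.340 = 35.5 W/m.

increases: 27.0 → 35.5 W/m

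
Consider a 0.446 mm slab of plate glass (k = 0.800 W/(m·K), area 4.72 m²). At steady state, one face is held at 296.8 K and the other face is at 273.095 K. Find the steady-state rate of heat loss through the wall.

Q = 2.01×10^5 W

Q = kA·ΔT/L = 0.800 × 4.72 × |296.8 K − 273.095 K| / 4.46×10^-4 = 2.01×10^5 W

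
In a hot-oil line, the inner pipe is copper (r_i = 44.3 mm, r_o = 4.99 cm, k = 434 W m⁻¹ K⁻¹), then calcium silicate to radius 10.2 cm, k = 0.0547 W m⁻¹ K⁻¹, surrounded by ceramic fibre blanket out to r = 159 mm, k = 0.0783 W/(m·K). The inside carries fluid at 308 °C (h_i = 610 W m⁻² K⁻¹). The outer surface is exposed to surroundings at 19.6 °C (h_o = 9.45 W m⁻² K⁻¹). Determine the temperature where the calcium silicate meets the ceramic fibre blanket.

T = 114 °C

Series thermal resistances, inner to outer:
  R'_conv,in = 1/(2πr h) = 1/(2π·0.0443·610) = 0.005890 m·K/W
  R'_copper = ln(0.0499/0.0443)/(2πk) = 0.1190/(2π·434) = 4.365×10^-5 m·K/W
  R'_calcium silicate = ln(0.102/0.0499)/(2πk) = 0.7150/(2π·0.0547) = 2.080 m·K/W
  R'_ceramic fibre blanket = ln(0.159/0.102)/(2πk) = 0.4439/(2π·0.0783) = 0.9023 m·K/W
  R'_conv,out = 1/(2πr h) = 1/(2π·0.159·9.45) = 0.1059 m·K/W
ΣR = 0.005890 + 4.365×10^-5 + 2.080 + 0.9023 + 0.1059 = 3.094 m·K/W
Q' = ΔT/ΣR = (308 °C − 19.6 °C)/3.094 = 93.21 W/m
From the inner boundary to the calcium silicate/ceramic fibre blanket interface, ΣR_partial = 2.086 m·K/W.
T_interface = T_in − Q'·ΣR_partial = 308 °C − (93.21)(2.086) = 114 °C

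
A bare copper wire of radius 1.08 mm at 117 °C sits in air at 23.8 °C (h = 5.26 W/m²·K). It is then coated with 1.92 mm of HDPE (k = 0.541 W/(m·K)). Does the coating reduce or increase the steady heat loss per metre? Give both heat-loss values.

increases: 3.33 → 8.97 W/m

Critical radius for a cylinder: r_cr = k/h = 0.103 m = 10.3 cm.
Outer radius after coating: r₂ = 0.00108 + 0.00192 = 0.00300 m.
Since r₁ < r_cr and r₂ ≤ r_cr, the coating moves toward the maximum at r_cr — heat loss rises.
Bare: R = 1/(2πr₁h) = 28.02 m·K/W; Q = 93.2/28.02 = 3.33 W/m.
Coated: R = R_cond + R_conv = 10.39 m·K/W; Q = 93.2/10.39 = 8.97 W/m.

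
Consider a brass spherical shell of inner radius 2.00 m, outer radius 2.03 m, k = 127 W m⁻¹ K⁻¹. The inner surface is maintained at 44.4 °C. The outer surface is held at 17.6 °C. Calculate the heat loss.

Q = 5.79×10^6 W

Q = 4πk·ΔT/(1/r₁ − 1/r₂) = 4π × 127 × 26.8 / (1/2.00 − 1/2.03) = 5.79×10^6 W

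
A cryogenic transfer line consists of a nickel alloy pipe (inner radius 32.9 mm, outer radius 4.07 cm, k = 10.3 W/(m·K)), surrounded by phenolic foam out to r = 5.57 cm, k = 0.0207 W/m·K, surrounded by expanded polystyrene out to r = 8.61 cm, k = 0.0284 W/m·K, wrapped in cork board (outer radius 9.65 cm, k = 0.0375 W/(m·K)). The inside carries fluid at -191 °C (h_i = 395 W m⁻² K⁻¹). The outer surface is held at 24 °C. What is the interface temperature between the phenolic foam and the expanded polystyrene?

T = -93.5 °C

Resistance network (inner→outer):
  R'_conv,in = 1/(2πr h) = 1/(2π·0.0329·395) = 0.01225 m·K/W
  R'_nickel alloy = ln(0.0407/0.0329)/(2πk) = 0.2128/(2π·10.3) = 0.003287 m·K/W
  R'_phenolic foam = ln(0.0557/0.0407)/(2πk) = 0.3138/(2π·0.0207) = 2.412 m·K/W
  R'_expanded polystyrene = ln(0.0861/0.0557)/(2πk) = 0.4355/(2π·0.0284) = 2.441 m·K/W
  R'_cork board = ln(0.0965/0.0861)/(2πk) = 0.1140/(2π·0.0375) = 0.4840 m·K/W
ΣR = 0.01225 + 0.003287 + 2.412 + 2.441 + 0.4840 = 5.353 m·K/W
Q' = ΔT/ΣR = (-191 °C − 24 °C)/5.353 = -40.16 W/m
From the inner boundary to the phenolic foam/expanded polystyrene interface, ΣR_partial = 2.428 m·K/W.
T_interface = T_in − Q'·ΣR_partial = -191 °C − (-40.16)(2.428) = -93.5 °C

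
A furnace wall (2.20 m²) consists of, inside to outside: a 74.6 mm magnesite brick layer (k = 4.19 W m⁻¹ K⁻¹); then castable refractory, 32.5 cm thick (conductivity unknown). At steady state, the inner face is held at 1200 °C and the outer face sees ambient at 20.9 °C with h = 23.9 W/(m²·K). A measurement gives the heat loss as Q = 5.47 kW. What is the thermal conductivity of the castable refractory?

ΣR = ΔT/Q = |1200 − 20.9|/5470 = 0.2156 K/W
Known resistances:
  R_magnesite brick = L/(kA) = 0.0746/(4.19·2.20) = 0.008093 K/W
  R_conv,out = 1/(hA) = 1/(23.9·2.20) = 0.01902 K/W
R_castable refractory = ΣR − ΣR_known = 0.2156 − 0.02711 = 0.1885 K/W
L/(kA) = 0.1885 ⇒ k = 0.325/(0.1885·2.20) = 0.784 W/m·K

k = 0.784 W/m·K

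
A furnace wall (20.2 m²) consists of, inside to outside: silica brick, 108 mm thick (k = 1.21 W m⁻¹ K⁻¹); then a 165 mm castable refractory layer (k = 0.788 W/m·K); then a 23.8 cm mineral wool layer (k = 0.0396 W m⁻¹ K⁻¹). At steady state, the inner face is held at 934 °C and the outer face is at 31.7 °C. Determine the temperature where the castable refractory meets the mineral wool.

Series thermal resistances, inner to outer:
  R_silica brick = L/(kA) = 0.108/(1.21·20.2) = 0.004419 K/W
  R_castable refractory = L/(kA) = 0.165/(0.788·20.2) = 0.01037 K/W
  R_mineral wool = L/(kA) = 0.238/(0.0396·20.2) = 0.2975 K/W
ΣR = 0.004419 + 0.01037 + 0.2975 = 0.3123 K/W
Q = ΔT/ΣR = (934 °C − 31.7 °C)/0.3123 = 2889 W
From the inner boundary to the castable refractory/mineral wool interface, ΣR_partial = 0.01479 K/W.
T_interface = T_in − Q·ΣR_partial = 934 °C − (2889)(0.01479) = 891 °C

T = 891 °C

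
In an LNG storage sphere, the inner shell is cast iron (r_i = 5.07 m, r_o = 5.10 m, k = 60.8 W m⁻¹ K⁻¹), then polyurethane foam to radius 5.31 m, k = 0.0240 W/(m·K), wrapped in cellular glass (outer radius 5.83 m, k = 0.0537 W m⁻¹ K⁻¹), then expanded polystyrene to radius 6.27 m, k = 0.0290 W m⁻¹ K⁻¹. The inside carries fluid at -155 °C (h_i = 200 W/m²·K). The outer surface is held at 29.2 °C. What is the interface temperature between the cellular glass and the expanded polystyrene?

T = -43.5 °C

Series thermal resistances, inner to outer:
  R_conv,in = 1/(4πr²h) = 1/(4π·5.07²·200) = 1.548×10^-5 K/W
  R_cast iron = (1/5.07 − 1/5.10)/(4πk) = 0.001160/(4π·60.8) = 1.519×10^-6 K/W
  R_polyurethane foam = (1/5.10 − 1/5.31)/(4πk) = 0.007755/(4π·0.0240) = 0.02571 K/W
  R_cellular glass = (1/5.31 − 1/5.83)/(4πk) = 0.01680/(4π·0.0537) = 0.02489 K/W
  R_expanded polystyrene = (1/5.83 − 1/6.27)/(4πk) = 0.01204/(4π·0.0290) = 0.03303 K/W
ΣR = 1.548×10^-5 + 1.519×10^-6 + 0.02571 + 0.02489 + 0.03303 = 0.08365 K/W
Q = ΔT/ΣR = (-155 °C − 29.2 °C)/0.08365 = -2202 W
From the inner boundary to the cellular glass/expanded polystyrene interface, ΣR_partial = 0.05062 K/W.
T_interface = T_in − Q·ΣR_partial = -155 °C − (-2202)(0.05062) = -43.5 °C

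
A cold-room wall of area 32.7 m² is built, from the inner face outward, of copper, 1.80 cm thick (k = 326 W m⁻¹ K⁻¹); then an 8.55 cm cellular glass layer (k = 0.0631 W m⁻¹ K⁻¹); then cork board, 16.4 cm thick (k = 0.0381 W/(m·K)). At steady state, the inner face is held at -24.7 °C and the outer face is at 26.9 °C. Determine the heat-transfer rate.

Resistance network (inner→outer):
  R_copper = L/(kA) = 0.0180/(326·32.7) = 1.689×10^-6 K/W
  R_cellular glass = L/(kA) = 0.0855/(0.0631·32.7) = 0.04144 K/W
  R_cork board = L/(kA) = 0.164/(0.0381·32.7) = 0.1316 K/W
ΣR = 1.689×10^-6 + 0.04144 + 0.1316 = 0.1730 K/W
Q = ΔT/ΣR = (-24.7 °C − 26.9 °C)/0.1730 = -298 W
(Negative Q ⇒ heat flows inward; heat gain = 298 W.)

Q = 298 W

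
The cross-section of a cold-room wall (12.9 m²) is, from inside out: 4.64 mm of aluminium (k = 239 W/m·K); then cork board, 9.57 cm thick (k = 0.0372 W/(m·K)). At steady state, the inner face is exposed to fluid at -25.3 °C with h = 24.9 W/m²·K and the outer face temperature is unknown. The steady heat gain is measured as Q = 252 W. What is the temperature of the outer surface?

T_out = 25.7 °C

Series resistances:
  R_conv,in = 1/(hA) = 1/(24.9·12.9) = 0.003113 K/W
  R_aluminium = L/(kA) = 0.00464/(239·12.9) = 1.505×10^-6 K/W
  R_cork board = L/(kA) = 0.0957/(0.0372·12.9) = 0.1994 K/W
ΣR = 0.2025 K/W
ΔT = Q·ΣR = 252 × 0.2025 = 51.03 K
Heat flows inward, so T_out = T_in + ΔT = -25.3 + 51.03 = 25.7 °C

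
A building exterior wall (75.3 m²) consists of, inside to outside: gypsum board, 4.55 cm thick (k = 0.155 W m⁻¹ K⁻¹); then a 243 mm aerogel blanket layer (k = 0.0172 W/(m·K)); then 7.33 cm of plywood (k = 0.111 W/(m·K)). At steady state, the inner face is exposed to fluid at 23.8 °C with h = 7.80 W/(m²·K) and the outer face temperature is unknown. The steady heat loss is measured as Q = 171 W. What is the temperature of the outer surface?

T_out = -10.7 °C

Sum the resistances:
  R_conv,in = 1/(hA) = 1/(7.80·75.3) = 0.001703 K/W
  R_gypsum board = L/(kA) = 0.0455/(0.155·75.3) = 0.003898 K/W
  R_aerogel blanket = L/(kA) = 0.243/(0.0172·75.3) = 0.1876 K/W
  R_plywood = L/(kA) = 0.0733/(0.111·75.3) = 0.008770 K/W
ΣR = 0.2020 K/W
ΔT = Q·ΣR = 171 × 0.2020 = 34.54 K
Heat flows outward, so T_out = T_in − ΔT = 23.8 − 34.54 = -10.7 °C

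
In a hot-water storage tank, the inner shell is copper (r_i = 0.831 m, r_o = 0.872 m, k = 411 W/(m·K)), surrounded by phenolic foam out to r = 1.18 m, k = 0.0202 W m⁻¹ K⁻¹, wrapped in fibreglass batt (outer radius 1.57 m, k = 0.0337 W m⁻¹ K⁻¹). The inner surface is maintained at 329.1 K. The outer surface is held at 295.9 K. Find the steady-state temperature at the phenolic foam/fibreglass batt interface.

T = 305.7 K

Resistance network (inner→outer):
  R_copper = (1/0.831 − 1/0.872)/(4πk) = 0.05658/(4π·411) = 1.096×10^-5 K/W
  R_phenolic foam = (1/0.872 − 1/1.18)/(4πk) = 0.2993/(4π·0.0202) = 1.179 K/W
  R_fibreglass batt = (1/1.18 − 1/1.57)/(4πk) = 0.2105/(4π·0.0337) = 0.4971 K/W
ΣR = 1.096×10^-5 + 1.179 + 0.4971 = 1.676 K/W
Q = ΔT/ΣR = (329.1 K − 295.9 K)/1.676 = 19.81 W
From the inner boundary to the phenolic foam/fibreglass batt interface, ΣR_partial = 1.179 K/W.
T_interface = T_in − Q·ΣR_partial = 329.1 K − (19.81)(1.179) = 305.7 K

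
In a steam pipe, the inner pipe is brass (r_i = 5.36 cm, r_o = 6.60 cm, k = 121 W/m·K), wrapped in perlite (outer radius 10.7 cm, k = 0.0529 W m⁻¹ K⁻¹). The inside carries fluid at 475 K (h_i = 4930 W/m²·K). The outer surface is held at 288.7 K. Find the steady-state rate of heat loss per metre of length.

Series thermal resistances, inner to outer:
  R'_conv,in = 1/(2πr h) = 1/(2π·0.0536·4930) = 6.023×10^-4 m·K/W
  R'_brass = ln(0.0660/0.0536)/(2πk) = 0.2081/(2π·121) = 2.737×10^-4 m·K/W
  R'_perlite = ln(0.107/0.0660)/(2πk) = 0.4832/(2π·0.0529) = 1.454 m·K/W
ΣR = 6.023×10^-4 + 2.737×10^-4 + 1.454 = 1.455 m·K/W
Q' = ΔT/ΣR = (475 K − 288.7 K)/1.455 = 128 W/m

Q' = 128 W/m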